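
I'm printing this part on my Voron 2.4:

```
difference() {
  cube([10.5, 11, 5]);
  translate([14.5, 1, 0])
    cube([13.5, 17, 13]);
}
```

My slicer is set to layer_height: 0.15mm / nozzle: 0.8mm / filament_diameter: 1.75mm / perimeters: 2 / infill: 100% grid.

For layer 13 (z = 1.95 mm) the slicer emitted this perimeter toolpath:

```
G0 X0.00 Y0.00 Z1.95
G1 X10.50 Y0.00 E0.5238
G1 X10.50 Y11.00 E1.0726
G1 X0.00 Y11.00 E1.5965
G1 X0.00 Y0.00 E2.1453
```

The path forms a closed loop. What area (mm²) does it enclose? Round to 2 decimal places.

Apply the shoelace formula to the sequence of (X, Y) vertices; enclosed area = 115.50 mm².

115.50 mm²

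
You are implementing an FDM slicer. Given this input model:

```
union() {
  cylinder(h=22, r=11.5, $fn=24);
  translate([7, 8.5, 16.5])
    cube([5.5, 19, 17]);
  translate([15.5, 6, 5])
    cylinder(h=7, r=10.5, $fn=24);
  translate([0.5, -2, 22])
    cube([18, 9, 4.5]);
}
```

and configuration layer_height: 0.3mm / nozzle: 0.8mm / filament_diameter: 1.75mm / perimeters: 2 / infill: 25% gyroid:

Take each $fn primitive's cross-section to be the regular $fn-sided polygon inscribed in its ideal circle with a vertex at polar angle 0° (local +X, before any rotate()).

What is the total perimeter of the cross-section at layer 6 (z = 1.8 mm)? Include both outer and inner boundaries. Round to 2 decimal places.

72.05 mm

At z = 1.8 mm: the r=11.5 cylinder contributes a regular 24-gon of circumradius 11.5 (perimeter = 2·24·11.500·sin(180°/24) = 72.05 mm); the cube at (7, 8.5) is absent (z outside [16.5, 33.5]); the cylinder at (15.5, 6) is not intersected at this z (z outside [5, 12]); the cube at (0.5, -2) does not reach this height (z outside [22, 26.5]); Taking the union: only the r=11.5 cylinder is present, so the union is just that shape — boundary = 72.05 mm. Overall, the cross-section is a single solid region. Total boundary length (outer) = 72.05 mm.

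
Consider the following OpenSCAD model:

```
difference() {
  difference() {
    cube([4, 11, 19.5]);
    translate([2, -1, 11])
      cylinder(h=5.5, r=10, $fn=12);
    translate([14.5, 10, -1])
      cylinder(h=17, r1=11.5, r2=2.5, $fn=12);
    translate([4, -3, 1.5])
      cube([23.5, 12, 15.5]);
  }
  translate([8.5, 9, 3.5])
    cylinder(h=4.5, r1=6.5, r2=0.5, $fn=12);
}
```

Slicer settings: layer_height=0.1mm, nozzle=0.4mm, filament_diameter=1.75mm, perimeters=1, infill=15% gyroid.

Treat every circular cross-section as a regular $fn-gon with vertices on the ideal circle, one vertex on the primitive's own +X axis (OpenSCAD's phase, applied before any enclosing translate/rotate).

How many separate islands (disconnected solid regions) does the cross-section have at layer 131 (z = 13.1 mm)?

At z = 13.1 mm: the cube (footprint 4×11) is included at this height; the r=10 cylinder at (2, -1) gives a regular 12-gon of circumradius 10 (constant along its height); the cone at (14.5, 10) contributes a regular 12-gon of circumradius 4.035 (interpolated between r1=11.5 and r2=2.5 at t=0.829); the 23.5×12 cube at (4, -3) contributes its full rectangle; After the difference (first − rest): starting from the 4×11 cube, the r=10 cylinder at (2, -1) partially overlaps it — only the 34.93 mm² overlap (of its 300.00 mm²) is removed, clipping the outline; the cone at (14.5, 10) misses the remaining region (no effect); the 23.5×12 cube at (4, -3) misses the remaining region (no effect) — 1 connected region; the cone at (8.5, 9) is not intersected at this z (z outside [3.5, 8]); Subtracting the remaining from the first: none of the subtracted shapes is present at this height, so that combined region is unchanged — 1 connected region. Overall, the cross-section is a single solid region. Island count = 1.

1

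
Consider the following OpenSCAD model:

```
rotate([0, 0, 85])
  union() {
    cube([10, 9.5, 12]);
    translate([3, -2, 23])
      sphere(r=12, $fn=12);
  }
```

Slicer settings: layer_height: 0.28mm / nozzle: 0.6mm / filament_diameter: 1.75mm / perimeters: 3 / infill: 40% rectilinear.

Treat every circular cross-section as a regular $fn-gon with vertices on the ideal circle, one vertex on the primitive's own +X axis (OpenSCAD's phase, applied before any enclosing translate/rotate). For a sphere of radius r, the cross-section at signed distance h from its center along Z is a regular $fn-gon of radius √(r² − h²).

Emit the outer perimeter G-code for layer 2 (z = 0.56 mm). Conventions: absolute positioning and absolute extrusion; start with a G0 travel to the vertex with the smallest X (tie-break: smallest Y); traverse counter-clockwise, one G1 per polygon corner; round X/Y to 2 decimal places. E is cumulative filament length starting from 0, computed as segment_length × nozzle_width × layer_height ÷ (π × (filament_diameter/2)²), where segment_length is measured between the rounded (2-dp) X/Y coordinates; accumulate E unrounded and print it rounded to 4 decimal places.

At z = 0.56 mm: the 10×9.5 cube contributes its full rectangle; the sphere at (3, -2) is absent (|z−center|=22.440 > r=12); Combining (union): only the 10×9.5 cube is present, so the union is just that shape — 1 connected region; (whole slice rotated 85° about Z — lengths, areas and connectivity unchanged). The outline is a single polygon with 4 vertices. Extrusion per mm of travel: 0.6 × 0.28 / (π × 0.875²) = 0.069846. Accumulating E over each segment gives final E = 2.7232.

G0 X-9.46 Y0.83 Z0.56
G1 X0.00 Y0.00 E0.6633
G1 X0.87 Y9.96 E1.3616
G1 X-8.59 Y10.79 E2.0249
G1 X-9.46 Y0.83 E2.7232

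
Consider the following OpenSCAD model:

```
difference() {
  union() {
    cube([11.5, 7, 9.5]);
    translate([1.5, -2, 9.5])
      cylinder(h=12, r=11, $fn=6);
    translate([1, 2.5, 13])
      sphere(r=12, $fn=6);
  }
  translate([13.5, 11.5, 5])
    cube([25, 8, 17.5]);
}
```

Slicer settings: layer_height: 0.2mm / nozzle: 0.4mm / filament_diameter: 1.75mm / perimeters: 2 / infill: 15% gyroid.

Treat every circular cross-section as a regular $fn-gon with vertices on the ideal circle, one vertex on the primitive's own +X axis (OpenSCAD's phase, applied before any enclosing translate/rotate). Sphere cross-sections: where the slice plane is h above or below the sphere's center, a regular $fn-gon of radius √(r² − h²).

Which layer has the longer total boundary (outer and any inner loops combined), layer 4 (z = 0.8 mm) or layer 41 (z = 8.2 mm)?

layer 41 (z = 8.2 mm)

Layer 4 (z = 0.8): the 11.5×7 cube contributes its full rectangle (perimeter 37.00 mm); the cylinder at (1.5, -2) is absent (z outside [9.5, 21.5]); the sphere at (1, 2.5) is not intersected at this z (|z−center|=12.200 > r=12); Merging all regions: only the 11.5×7 cube is present, so the union is just that shape — boundary = 37.00 mm; the cube at (13.5, 11.5) is not intersected at this z (z outside [5, 22.5]); Taking the first minus the rest: none of the subtracted shapes is present at this height, so that combined region is unchanged — boundary = 37.00 mm. So its perimeter = 37.00 mm. Layer 41 (z = 8.2): the cube (footprint 11.5×7) is included at this height (perimeter 37.00 mm); the cylinder at (1.5, -2) is absent (z outside [9.5, 21.5]); the r=12 sphere at (1, 2.5) slices to a regular 6-gon of circumradius 10.998 (√(r²−h²) with h=4.8 from center) (perimeter = 2·6·10.998·sin(180°/6) = 65.99 mm); Merging all regions: the regions partially overlap (shared area 75.91 mm²), so the edge portions inside another operand are dropped and the merged outline is re-measured after clipping — boundary = 68.22 mm; the 25×8 cube at (13.5, 11.5) contributes its full rectangle (perimeter 66.00 mm); Taking the first minus the rest: starting from that combined region, the 25×8 cube at (13.5, 11.5) misses the remaining region (no effect) — boundary = 68.22 mm. So its perimeter = 68.22 mm. Layer 41 is larger (68.22 vs 37.00 mm).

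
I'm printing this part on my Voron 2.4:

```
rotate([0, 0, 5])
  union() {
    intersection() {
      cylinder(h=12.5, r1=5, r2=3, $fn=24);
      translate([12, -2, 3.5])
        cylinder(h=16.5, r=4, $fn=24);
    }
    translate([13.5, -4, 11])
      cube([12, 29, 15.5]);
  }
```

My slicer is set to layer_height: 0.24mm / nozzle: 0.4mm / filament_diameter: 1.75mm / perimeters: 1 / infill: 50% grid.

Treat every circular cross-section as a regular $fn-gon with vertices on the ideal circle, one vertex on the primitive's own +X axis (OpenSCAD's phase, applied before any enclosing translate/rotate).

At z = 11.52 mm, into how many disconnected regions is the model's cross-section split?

1

At z = 11.52 mm: the cone contributes a regular 24-gon of circumradius 3.157 (interpolated between r1=5 and r2=3 at t=0.922); the cylinder at (12, -2): section is a regular 24-gon, circumradius r=4; After intersecting: the r=4 cylinder at (12, -2) does not overlap the cone (empty) — nothing remains; the cube at (13.5, -4) (footprint 12×29) is included at this height; Taking the union: only the 12×29 cube at (13.5, -4) is present, so the union is just that shape — 1 connected region; (whole slice rotated 5° about Z — lengths, areas and connectivity unchanged). The result has 1 disconnected region.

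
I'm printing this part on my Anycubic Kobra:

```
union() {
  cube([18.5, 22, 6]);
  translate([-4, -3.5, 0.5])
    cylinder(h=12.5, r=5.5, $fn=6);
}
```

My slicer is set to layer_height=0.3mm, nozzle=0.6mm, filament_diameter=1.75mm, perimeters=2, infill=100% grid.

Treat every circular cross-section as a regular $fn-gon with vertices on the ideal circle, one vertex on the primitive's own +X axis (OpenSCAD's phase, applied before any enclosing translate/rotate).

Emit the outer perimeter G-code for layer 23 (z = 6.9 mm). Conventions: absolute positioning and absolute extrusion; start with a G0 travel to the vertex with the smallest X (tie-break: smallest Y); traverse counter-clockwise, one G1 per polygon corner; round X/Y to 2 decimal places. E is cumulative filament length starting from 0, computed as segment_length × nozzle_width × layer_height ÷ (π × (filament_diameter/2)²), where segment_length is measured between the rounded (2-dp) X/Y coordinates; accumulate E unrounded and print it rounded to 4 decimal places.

G0 X-9.50 Y-3.50 Z6.90
G1 X-6.75 Y-8.26 E0.4114
G1 X-1.25 Y-8.26 E0.8230
G1 X1.50 Y-3.50 E1.2344
G1 X-1.25 Y1.26 E1.6458
G1 X-6.75 Y1.26 E2.0574
G1 X-9.50 Y-3.50 E2.4688

At z = 6.9 mm: the cube is not intersected at this z (z outside [0, 6]); the cylinder at (-4, -3.5): section is a regular 6-gon, circumradius r=5.5; Taking the union: only the r=5.5 cylinder at (-4, -3.5) is present, so the union is just that shape — 1 connected region. The outline is a single polygon with 6 vertices. Extrusion per mm of travel: 0.6 × 0.3 / (π × 0.875²) = 0.074835. Accumulating E over each segment gives final E = 2.4688.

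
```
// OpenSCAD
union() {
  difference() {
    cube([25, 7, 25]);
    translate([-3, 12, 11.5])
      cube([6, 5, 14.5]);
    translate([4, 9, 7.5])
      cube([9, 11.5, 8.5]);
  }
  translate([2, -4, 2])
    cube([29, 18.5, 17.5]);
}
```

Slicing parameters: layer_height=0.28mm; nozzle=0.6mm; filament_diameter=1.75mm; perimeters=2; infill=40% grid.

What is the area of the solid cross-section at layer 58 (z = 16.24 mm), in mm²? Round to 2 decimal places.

550.50 mm²

At z = 16.24 mm: the 25×7 cube contributes its full rectangle (area 175.00 mm²); the cube at (-3, 12) is present — its section is the full 6×5 rectangle (area 30.00 mm²); the cube at (4, 9) does not reach this height (z outside [7.5, 16]); After the difference (first − rest): starting from the 25×7 cube (175.00 mm²), the 6×5 cube at (-3, 12) misses the remaining region (no effect) — area = 175.00 mm²; the cube at (2, -4) (footprint 29×18.5) is included at this height (area 536.50 mm²); Merging all regions: the regions partially overlap — summed areas 711.50 mm² minus the doubly-counted overlap 161.00 mm² gives 550.50 mm² — area = 550.50 mm². Overall, the cross-section is a single solid region. Net area = 550.50 mm².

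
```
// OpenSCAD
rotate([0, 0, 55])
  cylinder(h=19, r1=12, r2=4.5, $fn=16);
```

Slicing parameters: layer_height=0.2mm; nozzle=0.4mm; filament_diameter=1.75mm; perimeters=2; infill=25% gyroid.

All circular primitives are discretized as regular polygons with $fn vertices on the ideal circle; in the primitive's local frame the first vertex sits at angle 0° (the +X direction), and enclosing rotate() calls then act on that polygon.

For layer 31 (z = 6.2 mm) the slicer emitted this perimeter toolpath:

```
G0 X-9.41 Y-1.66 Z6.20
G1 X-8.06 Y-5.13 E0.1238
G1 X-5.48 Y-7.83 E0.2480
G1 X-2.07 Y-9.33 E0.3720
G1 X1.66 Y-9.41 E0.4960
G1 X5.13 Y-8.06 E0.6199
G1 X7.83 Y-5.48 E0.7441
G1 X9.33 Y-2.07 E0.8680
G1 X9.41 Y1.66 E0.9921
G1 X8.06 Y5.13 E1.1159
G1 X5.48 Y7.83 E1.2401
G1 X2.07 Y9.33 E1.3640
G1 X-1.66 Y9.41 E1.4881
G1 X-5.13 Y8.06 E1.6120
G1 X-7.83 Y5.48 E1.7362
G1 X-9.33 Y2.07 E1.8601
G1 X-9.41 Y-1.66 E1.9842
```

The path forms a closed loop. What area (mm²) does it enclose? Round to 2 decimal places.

Apply the shoelace formula to the sequence of (X, Y) vertices; enclosed area = 279.56 mm².

279.56 mm²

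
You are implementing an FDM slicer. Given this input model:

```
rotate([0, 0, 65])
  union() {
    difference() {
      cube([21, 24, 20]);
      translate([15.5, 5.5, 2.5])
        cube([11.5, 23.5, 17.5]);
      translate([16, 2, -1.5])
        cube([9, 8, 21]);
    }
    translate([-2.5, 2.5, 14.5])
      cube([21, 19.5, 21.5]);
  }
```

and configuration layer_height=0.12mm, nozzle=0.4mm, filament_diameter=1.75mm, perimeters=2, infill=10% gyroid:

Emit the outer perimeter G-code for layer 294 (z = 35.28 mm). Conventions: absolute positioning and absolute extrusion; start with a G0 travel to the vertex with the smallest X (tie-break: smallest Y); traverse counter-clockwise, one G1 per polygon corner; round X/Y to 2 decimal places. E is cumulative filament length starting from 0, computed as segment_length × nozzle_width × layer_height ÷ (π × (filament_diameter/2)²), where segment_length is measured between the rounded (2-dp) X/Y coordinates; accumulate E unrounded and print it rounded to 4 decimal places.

G0 X-21.00 Y7.03 Z35.28
G1 X-3.32 Y-1.21 E0.3893
G1 X5.55 Y17.82 E0.8083
G1 X-12.12 Y26.06 E1.1973
G1 X-21.00 Y7.03 E1.6164

At z = 35.28 mm: the cube does not reach this height (z outside [0, 20]); the cube at (15.5, 5.5) is absent (z outside [2.5, 20]); the cube at (16, 2) is absent (z outside [-1.5, 19.5]); Subtracting the remaining from the first: the first operand is absent here, so nothing remains; the cube at (-2.5, 2.5) is present — its section is the full 21×19.5 rectangle; Merging all regions: only the 21×19.5 cube at (-2.5, 2.5) is present, so the union is just that shape — 1 connected region; (rotated 65° about Z; rotation is an isometry so areas/perimeters/island counts are preserved). The outline is a single polygon with 4 vertices. Extrusion per mm of travel: 0.4 × 0.12 / (π × 0.875²) = 0.019956. Accumulating E over each segment gives final E = 1.6164.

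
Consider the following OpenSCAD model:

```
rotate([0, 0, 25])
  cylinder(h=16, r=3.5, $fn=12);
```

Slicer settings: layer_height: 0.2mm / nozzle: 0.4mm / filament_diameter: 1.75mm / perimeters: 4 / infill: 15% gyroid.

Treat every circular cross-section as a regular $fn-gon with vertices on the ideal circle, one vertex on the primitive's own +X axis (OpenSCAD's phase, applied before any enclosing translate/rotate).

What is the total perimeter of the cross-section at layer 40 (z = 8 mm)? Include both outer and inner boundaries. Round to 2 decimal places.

21.74 mm

At z = 8 mm: the cylinder: section is a regular 12-gon, circumradius r=3.5 (perimeter = 2·12·3.500·sin(180°/12) = 21.74 mm); (rotated 25° about Z; rotation is an isometry so areas/perimeters/island counts are preserved). Overall, the cross-section is a single solid region. Total boundary length (outer) = 21.74 mm.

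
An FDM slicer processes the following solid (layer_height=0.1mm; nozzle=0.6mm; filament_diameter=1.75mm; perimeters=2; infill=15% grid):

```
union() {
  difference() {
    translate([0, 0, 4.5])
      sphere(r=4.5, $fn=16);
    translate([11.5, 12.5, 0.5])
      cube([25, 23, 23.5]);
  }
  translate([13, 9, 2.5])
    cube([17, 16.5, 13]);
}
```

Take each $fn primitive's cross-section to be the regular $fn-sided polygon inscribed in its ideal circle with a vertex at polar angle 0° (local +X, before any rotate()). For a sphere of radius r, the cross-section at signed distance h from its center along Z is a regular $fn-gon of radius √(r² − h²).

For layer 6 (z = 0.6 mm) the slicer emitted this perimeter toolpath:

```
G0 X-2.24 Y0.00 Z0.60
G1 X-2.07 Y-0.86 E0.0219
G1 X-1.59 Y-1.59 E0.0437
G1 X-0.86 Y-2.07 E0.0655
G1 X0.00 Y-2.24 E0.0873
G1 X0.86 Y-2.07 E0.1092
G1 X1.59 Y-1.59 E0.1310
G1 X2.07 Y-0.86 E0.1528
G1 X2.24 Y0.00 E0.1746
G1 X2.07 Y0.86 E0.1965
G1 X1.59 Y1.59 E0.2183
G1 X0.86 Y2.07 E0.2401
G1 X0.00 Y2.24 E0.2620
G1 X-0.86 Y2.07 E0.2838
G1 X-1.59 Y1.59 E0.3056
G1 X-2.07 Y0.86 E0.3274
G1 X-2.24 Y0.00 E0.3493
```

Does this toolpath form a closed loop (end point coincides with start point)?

Start point (G0): (-2.24, 0.00). End point (last G1): the path returns to the start — closed.

yes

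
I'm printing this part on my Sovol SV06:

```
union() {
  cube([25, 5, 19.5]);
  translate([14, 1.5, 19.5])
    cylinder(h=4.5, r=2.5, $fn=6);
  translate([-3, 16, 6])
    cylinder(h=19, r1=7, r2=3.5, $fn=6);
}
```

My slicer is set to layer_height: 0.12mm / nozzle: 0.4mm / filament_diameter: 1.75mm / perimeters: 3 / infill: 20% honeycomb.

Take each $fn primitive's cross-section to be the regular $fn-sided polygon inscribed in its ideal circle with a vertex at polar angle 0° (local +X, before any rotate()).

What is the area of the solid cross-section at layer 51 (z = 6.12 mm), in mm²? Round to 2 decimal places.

251.50 mm²

At z = 6.12 mm: the cube (footprint 25×5) is included at this height (area 125.00 mm²); the cylinder at (14, 1.5) does not reach this height (z outside [19.5, 24]); the cone at (-3, 16): at t=0.006 of its height the radius interpolates to r₁+(r₂−r₁)t = 6.978, giving a regular 6-gon of that circumradius (area = (6/2)·6.978²·sin(360°/6) = 126.50 mm²); Combining (union): the 2 present regions are separate (no shared area or edge), so areas and boundary lengths simply add and each stays a separate island — area = 251.50 mm². Overall, the cross-section has 2 separate islands. Net area = 251.50 mm².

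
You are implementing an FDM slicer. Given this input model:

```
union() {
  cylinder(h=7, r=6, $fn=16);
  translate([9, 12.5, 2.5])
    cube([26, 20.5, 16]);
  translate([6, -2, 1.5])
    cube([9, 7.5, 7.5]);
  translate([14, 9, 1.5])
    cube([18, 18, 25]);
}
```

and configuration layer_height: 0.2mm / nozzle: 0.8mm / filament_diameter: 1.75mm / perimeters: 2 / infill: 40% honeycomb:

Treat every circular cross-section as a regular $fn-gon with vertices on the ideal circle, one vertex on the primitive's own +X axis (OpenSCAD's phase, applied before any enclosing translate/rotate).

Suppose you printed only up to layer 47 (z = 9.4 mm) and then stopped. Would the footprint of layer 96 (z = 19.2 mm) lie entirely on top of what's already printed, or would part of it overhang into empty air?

Compare the two slices. At z = 9.4: the cylinder is not intersected at this z (z outside [0, 7]); the cube at (9, 12.5) (footprint 26×20.5) is included at this height (area 533.00 mm²); the cube at (6, -2) is not intersected at this z (z outside [1.5, 9]); the 18×18 cube at (14, 9) contributes its full rectangle (area 324.00 mm²); Combining (union): the regions partially overlap — summed areas 857.00 mm² minus the doubly-counted overlap 261.00 mm² gives 596.00 mm² — area = 596.00 mm². At z = 19.2: the cylinder does not reach this height (z outside [0, 7]); the cube at (9, 12.5) is absent (z outside [2.5, 18.5]); the cube at (6, -2) is not intersected at this z (z outside [1.5, 9]); the cube at (14, 9) (footprint 18×18) is included at this height (area 324.00 mm²); Taking the union: only the 18×18 cube at (14, 9) is present, so the union is just that shape — area = 324.00 mm². Checking containment: the cross-section at z = 19.2 is a subset of the cross-section at z = 9.4.

entirely on top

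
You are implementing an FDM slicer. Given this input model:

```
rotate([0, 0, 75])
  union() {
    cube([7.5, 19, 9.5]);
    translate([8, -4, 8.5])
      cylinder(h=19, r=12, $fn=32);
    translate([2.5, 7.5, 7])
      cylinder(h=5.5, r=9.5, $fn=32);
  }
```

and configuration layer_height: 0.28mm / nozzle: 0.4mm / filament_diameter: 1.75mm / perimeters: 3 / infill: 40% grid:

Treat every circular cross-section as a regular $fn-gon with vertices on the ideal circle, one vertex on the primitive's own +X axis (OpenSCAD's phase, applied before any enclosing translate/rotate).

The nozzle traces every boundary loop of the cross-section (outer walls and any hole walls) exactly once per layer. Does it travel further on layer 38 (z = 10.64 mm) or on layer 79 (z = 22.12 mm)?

Layer 38 (z = 10.64): the cube does not reach this height (z outside [0, 9.5]); the r=12 cylinder at (8, -4) gives a regular 32-gon of circumradius 12 (constant along its height) (perimeter = 2·32·12.000·sin(180°/32) = 75.28 mm); the r=9.5 cylinder at (2.5, 7.5) contributes a regular 32-gon of circumradius 9.5 (perimeter = 2·32·9.500·sin(180°/32) = 59.59 mm); Taking the union: the regions partially overlap (shared area 103.32 mm²), so the edge portions inside another operand are dropped and the merged outline is re-measured after clipping — boundary = 95.19 mm; (whole slice rotated 75° about Z — lengths, areas and connectivity unchanged). So its perimeter = 95.19 mm. Layer 79 (z = 22.12): the cube is absent (z outside [0, 9.5]); the r=12 cylinder at (8, -4) gives a regular 32-gon of circumradius 12 (constant along its height) (perimeter = 2·32·12.000·sin(180°/32) = 75.28 mm); the cylinder at (2.5, 7.5) is absent (z outside [7, 12.5]); Combining (union): only the r=12 cylinder at (8, -4) is present, so the union is just that shape — boundary = 75.28 mm; (rotated 75° about Z; rotation is an isometry so areas/perimeters/island counts are preserved). So its perimeter = 75.28 mm. Layer 38 is larger (95.19 vs 75.28 mm).

layer 38 (z = 10.64 mm)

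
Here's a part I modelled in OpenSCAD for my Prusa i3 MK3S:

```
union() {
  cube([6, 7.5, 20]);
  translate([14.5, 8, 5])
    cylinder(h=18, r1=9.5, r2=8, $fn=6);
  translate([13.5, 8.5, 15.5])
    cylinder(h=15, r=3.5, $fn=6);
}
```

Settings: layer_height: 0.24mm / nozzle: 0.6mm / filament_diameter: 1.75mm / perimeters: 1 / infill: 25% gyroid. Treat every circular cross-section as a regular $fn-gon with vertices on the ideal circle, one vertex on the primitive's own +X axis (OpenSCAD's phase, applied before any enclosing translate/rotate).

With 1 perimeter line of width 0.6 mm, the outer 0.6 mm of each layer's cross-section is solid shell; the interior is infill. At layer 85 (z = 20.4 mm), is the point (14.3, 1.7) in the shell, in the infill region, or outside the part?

At z = 20.4 mm: the cube is not intersected at this z (z outside [0, 20]); the cone at (14.5, 8) contributes a regular 6-gon of circumradius 8.217 (interpolated between r1=9.5 and r2=8 at t=0.856); the r=3.5 cylinder at (13.5, 8.5) contributes a regular 6-gon of circumradius 3.5; Merging all regions: the r=3.5 cylinder at (13.5, 8.5) lies entirely inside the cone at (14.5, 8), so the union is just the cone at (14.5, 8) — 1 connected region. Overall, the cross-section is a single solid region. The nearest boundary edge runs (18.61, 0.88)→(10.39, 0.88); distance from the point to it = 0.82 mm. The point is inside the cross-section and 0.82 mm from the nearest boundary — more than the 0.6 mm shell width (1 × 0.6), so it's in the infill interior.

infill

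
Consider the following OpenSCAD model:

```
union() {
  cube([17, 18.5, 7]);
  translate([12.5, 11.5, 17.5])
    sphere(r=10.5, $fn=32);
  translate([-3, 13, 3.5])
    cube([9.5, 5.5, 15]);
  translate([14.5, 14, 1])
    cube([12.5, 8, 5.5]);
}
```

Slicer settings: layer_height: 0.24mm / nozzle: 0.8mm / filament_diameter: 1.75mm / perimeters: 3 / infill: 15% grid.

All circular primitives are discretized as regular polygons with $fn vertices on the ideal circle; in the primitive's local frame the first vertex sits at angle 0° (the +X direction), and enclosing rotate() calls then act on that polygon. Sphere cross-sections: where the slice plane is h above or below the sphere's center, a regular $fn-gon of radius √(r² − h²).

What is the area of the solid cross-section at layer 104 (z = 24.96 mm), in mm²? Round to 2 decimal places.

At z = 24.96 mm: the cube does not reach this height (z outside [0, 7]); the r=10.5 sphere at (12.5, 11.5) contributes a regular 32-gon of circumradius √(10.5²−7.46²) = 7.389 (area = (32/2)·7.389²·sin(360°/32) = 170.43 mm²); the cube at (-3, 13) is absent (z outside [3.5, 18.5]); the cube at (14.5, 14) does not reach this height (z outside [1, 6.5]); Merging all regions: only the r=10.5 sphere at (12.5, 11.5) is present, so the union is just that shape — area = 170.43 mm². Overall, the cross-section is a single solid region. Net area = 170.43 mm².

170.43 mm²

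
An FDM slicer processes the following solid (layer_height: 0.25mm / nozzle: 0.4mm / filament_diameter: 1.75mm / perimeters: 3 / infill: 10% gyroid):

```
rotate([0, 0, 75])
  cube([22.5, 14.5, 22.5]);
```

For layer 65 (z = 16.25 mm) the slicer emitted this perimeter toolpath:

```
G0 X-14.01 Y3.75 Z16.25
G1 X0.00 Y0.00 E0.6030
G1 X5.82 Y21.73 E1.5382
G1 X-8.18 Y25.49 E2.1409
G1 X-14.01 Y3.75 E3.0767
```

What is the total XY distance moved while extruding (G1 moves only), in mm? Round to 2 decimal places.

Sum the Euclidean lengths of each G1 segment: total = 74.00 mm.

74.00 mm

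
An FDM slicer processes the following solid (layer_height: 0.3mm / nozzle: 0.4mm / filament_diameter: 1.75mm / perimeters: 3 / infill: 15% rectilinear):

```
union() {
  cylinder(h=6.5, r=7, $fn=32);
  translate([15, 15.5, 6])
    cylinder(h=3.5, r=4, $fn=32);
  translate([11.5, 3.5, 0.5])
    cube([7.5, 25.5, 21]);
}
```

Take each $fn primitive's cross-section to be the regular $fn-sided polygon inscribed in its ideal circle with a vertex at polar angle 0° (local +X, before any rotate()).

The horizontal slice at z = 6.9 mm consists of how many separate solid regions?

1

At z = 6.9 mm: the cylinder does not reach this height (z outside [0, 6.5]); the r=4 cylinder at (15, 15.5) contributes a regular 32-gon of circumradius 4; the 7.5×25.5 cube at (11.5, 3.5) contributes its full rectangle; Taking the union: the regions partially overlap (shared area 48.69 mm²), so overlapping operands fuse into one piece — 1 connected region. The result has 1 disconnected region.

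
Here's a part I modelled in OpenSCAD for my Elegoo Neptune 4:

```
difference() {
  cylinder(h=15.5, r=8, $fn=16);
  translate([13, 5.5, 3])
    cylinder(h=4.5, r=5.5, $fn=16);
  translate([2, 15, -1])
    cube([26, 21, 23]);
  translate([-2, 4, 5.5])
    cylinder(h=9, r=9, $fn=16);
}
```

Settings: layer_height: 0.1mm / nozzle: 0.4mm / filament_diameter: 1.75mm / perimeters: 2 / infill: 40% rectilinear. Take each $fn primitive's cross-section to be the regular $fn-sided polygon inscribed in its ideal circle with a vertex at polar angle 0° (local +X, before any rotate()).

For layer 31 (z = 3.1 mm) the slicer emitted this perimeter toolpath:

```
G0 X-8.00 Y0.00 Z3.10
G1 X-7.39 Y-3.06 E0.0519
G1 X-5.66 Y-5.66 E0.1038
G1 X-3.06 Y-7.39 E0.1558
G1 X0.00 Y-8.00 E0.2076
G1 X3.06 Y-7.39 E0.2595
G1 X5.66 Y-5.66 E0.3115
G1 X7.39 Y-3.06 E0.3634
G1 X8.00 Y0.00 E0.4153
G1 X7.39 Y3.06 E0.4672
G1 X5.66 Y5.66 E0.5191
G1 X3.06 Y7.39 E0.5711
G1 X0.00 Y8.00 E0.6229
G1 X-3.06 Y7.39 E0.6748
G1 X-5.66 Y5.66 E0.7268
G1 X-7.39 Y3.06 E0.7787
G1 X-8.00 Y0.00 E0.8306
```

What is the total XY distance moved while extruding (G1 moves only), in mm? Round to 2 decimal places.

49.95 mm

Sum the Euclidean lengths of each G1 segment: total = 49.95 mm.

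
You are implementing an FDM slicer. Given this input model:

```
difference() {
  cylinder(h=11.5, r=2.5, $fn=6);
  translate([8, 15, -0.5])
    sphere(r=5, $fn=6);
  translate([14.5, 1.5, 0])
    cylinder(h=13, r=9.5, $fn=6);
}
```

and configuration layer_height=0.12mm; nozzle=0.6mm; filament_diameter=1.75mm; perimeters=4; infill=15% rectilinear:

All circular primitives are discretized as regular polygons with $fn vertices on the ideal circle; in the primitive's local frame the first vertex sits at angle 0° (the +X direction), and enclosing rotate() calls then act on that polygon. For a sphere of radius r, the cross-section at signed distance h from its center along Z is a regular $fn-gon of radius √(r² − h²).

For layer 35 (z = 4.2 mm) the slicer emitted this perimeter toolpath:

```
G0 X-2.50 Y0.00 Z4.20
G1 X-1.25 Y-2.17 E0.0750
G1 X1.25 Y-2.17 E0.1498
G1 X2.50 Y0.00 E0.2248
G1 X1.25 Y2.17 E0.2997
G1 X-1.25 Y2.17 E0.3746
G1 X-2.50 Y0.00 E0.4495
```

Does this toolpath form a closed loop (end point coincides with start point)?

yes

Start point (G0): (-2.50, 0.00). End point (last G1): the path returns to the start — closed.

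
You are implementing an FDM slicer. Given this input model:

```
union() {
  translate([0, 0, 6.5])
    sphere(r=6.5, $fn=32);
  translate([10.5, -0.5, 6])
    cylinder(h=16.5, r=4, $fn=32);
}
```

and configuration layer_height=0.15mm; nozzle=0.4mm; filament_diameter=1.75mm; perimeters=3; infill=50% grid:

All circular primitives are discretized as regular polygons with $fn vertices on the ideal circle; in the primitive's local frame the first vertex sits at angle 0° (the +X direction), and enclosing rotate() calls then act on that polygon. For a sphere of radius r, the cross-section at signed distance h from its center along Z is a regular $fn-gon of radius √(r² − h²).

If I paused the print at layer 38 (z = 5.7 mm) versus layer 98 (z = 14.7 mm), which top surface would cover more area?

Layer 38 (z = 5.7): the sphere: section is a regular 32-gon, circumradius = √(r²−h²) = √(6.5²−0.8²) = 6.451 (area = (32/2)·6.451²·sin(360°/32) = 129.88 mm²); the cylinder at (10.5, -0.5) is absent (z outside [6, 22.5]); Merging all regions: only the r=6.5 sphere is present, so the union is just that shape — area = 129.88 mm². So its area = 129.88 mm². Layer 98 (z = 14.7): the sphere is absent (|z−center|=8.200 > r=6.5); the r=4 cylinder at (10.5, -0.5) contributes a regular 32-gon of circumradius 4 (area = (32/2)·4.000²·sin(360°/32) = 49.94 mm²); Merging all regions: only the r=4 cylinder at (10.5, -0.5) is present, so the union is just that shape — area = 49.94 mm². So its area = 49.94 mm². Layer 38 is larger (129.88 vs 49.94 mm²).

layer 38 (z = 5.7 mm)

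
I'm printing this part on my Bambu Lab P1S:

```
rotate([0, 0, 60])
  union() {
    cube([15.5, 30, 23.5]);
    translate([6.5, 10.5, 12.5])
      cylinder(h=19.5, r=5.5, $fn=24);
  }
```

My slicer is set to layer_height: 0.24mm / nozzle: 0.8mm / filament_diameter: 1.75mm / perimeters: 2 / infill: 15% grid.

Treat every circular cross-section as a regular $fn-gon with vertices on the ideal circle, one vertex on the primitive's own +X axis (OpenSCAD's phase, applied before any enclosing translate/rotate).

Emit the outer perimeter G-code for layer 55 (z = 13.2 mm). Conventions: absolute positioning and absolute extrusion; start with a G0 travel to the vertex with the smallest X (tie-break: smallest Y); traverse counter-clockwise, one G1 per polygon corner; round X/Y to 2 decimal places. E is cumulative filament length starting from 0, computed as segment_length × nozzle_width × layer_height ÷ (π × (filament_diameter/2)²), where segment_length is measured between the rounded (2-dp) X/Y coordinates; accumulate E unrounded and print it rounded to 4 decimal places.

At z = 13.2 mm: the cube is present — its section is the full 15.5×30 rectangle; the cylinder at (6.5, 10.5): section is a regular 24-gon, circumradius r=5.5; Merging all regions: the r=5.5 cylinder at (6.5, 10.5) lies entirely inside the 15.5×30 cube, so the union is just the 15.5×30 cube — 1 connected region; (whole slice rotated 60° about Z — lengths, areas and connectivity unchanged). The outline is a single polygon with 4 vertices. Extrusion per mm of travel: 0.8 × 0.24 / (π × 0.875²) = 0.079824. Accumulating E over each segment gives final E = 7.2634.

G0 X-25.98 Y15.00 Z13.20
G1 X0.00 Y0.00 E2.3947
G1 X7.75 Y13.42 E3.6317
G1 X-18.23 Y28.42 E6.0264
G1 X-25.98 Y15.00 E7.2634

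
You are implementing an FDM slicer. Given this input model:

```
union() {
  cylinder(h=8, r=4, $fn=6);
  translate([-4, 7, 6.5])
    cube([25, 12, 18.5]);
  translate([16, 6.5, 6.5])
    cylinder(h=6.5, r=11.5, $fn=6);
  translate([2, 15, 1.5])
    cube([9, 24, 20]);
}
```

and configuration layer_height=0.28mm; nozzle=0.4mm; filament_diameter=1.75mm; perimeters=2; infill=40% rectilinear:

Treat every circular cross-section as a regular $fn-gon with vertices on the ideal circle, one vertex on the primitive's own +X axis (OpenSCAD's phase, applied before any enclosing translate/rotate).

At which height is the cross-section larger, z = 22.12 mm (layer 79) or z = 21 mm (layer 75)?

layer 75 (z = 21 mm)

Layer 79 (z = 22.12): the cylinder is not intersected at this z (z outside [0, 8]); the cube at (-4, 7) is present — its section is the full 25×12 rectangle (area 300.00 mm²); the cylinder at (16, 6.5) is not intersected at this z (z outside [6.5, 13]); the cube at (2, 15) does not reach this height (z outside [1.5, 21.5]); Merging all regions: only the 25×12 cube at (-4, 7) is present, so the union is just that shape — area = 300.00 mm². So its area = 300.00 mm². Layer 75 (z = 21): the cylinder is absent (z outside [0, 8]); the cube at (-4, 7) is present — its section is the full 25×12 rectangle (area 300.00 mm²); the cylinder at (16, 6.5) is absent (z outside [6.5, 13]); the cube at (2, 15) is present — its section is the full 9×24 rectangle (area 216.00 mm²); Combining (union): the regions partially overlap — summed areas 516.00 mm² minus the doubly-counted overlap 36.00 mm² gives 480.00 mm² — area = 480.00 mm². So its area = 480.00 mm². Layer 75 is larger (480.00 vs 300.00 mm²).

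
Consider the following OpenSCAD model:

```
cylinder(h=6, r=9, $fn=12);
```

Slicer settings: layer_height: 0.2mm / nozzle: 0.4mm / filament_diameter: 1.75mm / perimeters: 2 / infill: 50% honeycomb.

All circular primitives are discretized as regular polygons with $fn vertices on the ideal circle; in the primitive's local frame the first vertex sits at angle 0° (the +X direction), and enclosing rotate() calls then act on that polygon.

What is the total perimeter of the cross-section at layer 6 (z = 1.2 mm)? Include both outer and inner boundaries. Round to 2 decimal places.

At z = 1.2 mm: the r=9 cylinder gives a regular 12-gon of circumradius 9 (constant along its height) (perimeter = 2·12·9.000·sin(180°/12) = 55.90 mm). Overall, the cross-section is a single solid region. Total boundary length (outer) = 55.90 mm.

55.90 mm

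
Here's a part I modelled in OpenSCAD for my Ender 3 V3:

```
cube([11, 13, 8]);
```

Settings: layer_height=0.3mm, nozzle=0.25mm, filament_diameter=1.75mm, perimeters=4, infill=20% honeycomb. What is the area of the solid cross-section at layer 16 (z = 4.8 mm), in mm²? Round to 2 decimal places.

143.00 mm²

At z = 4.8 mm: the 11×13 cube contributes its full rectangle (area 143.00 mm²). Overall, the cross-section is a single solid region. Net area = 143.00 mm².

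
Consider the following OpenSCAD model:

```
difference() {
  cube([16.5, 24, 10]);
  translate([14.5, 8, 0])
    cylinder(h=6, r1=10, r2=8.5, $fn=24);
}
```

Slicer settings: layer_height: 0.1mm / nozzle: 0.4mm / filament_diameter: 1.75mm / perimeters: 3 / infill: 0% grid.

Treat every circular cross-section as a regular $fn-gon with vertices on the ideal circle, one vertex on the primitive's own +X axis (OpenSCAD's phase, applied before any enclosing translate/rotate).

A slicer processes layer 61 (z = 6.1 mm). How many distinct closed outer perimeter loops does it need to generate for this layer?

1

At z = 6.1 mm: the cube is present — its section is the full 16.5×24 rectangle; the cone at (14.5, 8) is not intersected at this z (z outside [0, 6]); Subtracting the remaining from the first: none of the subtracted shapes is present at this height, so the 16.5×24 cube is unchanged — 1 connected region. The result has 1 disconnected region.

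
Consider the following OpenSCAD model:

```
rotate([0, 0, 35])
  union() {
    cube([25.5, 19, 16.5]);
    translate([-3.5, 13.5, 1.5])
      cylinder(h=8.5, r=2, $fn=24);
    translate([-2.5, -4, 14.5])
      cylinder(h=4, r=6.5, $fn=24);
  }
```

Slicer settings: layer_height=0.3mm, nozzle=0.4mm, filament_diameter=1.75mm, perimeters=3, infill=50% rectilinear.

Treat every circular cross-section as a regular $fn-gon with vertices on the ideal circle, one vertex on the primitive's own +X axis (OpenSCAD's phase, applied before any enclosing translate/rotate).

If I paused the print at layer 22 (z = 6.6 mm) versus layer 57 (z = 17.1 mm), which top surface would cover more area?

Layer 22 (z = 6.6): the 25.5×19 cube contributes its full rectangle (area 484.50 mm²); the r=2 cylinder at (-3.5, 13.5) gives a regular 24-gon of circumradius 2 (constant along its height) (area = (24/2)·2.000²·sin(360°/24) = 12.42 mm²); the cylinder at (-2.5, -4) is absent (z outside [14.5, 18.5]); Merging all regions: the 2 present regions are separate (no shared area or edge), so areas and boundary lengths simply add and each stays a separate island — area = 496.92 mm²; (whole slice rotated 35° about Z — lengths, areas and connectivity unchanged). So its area = 496.92 mm². Layer 57 (z = 17.1): the cube is not intersected at this z (z outside [0, 16.5]); the cylinder at (-3.5, 13.5) is not intersected at this z (z outside [1.5, 10]); the r=6.5 cylinder at (-2.5, -4) contributes a regular 24-gon of circumradius 6.5 (area = (24/2)·6.500²·sin(360°/24) = 131.22 mm²); Taking the union: only the r=6.5 cylinder at (-2.5, -4) is present, so the union is just that shape — area = 131.22 mm²; (rotated 35° about Z; rotation is an isometry so areas/perimeters/island counts are preserved). So its area = 131.22 mm². Layer 22 is larger (496.92 vs 131.22 mm²).

layer 22 (z = 6.6 mm)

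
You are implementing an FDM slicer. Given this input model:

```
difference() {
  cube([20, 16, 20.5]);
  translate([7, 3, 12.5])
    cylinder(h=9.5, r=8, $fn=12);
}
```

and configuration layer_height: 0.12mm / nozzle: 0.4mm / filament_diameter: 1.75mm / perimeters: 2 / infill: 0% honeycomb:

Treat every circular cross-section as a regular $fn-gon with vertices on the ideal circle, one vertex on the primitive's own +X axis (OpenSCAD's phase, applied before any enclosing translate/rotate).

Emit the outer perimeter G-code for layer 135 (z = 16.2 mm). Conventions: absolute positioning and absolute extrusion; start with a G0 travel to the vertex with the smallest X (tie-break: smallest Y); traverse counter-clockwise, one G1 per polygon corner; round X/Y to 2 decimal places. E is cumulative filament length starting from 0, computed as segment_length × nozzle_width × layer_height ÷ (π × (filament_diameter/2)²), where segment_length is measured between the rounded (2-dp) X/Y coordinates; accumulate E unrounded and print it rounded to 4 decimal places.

At z = 16.2 mm: the cube is present — its section is the full 20×16 rectangle; the r=8 cylinder at (7, 3) contributes a regular 12-gon of circumradius 8; Taking the first minus the rest: starting from the 20×16 cube, the r=8 cylinder at (7, 3) partially overlaps it — only the 137.93 mm² overlap (of its 192.00 mm²) is removed, clipping the outline — 1 connected region. The outline is a single polygon with 11 vertices. Extrusion per mm of travel: 0.4 × 0.12 / (π × 0.875²) = 0.019956. Accumulating E over each segment gives final E = 1.5000.

G0 X0.00 Y6.73 Z16.20
G1 X0.07 Y7.00 E0.0056
G1 X3.00 Y9.93 E0.0883
G1 X7.00 Y11.00 E0.1709
G1 X11.00 Y9.93 E0.2535
G1 X13.93 Y7.00 E0.3362
G1 X15.00 Y3.00 E0.4188
G1 X14.20 Y0.00 E0.4808
G1 X20.00 Y0.00 E0.5965
G1 X20.00 Y16.00 E0.9158
G1 X0.00 Y16.00 E1.3150
G1 X0.00 Y6.73 E1.5000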